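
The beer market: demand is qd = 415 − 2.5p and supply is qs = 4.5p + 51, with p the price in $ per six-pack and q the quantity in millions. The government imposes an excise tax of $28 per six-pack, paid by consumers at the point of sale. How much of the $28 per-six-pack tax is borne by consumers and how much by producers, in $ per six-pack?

Before the tax: set 415 − 2.5p = 4.5p + 51 → p* = $52, q* = 285.
With the tax collected from consumers, demand (in seller-price terms) shifts: qd = 415 − 2.5(p + 28).
Solving gives q = 240 with consumers paying $70 and producers receiving $42 (the $28 wedge).
Burden on consumers: $18; on producers: $10. (They sum to $28.)
The less price-elastic side of the market bears the larger share of a per-unit tax.

Consumers bear $18 per six-pack; producers bear $10 per six-pack.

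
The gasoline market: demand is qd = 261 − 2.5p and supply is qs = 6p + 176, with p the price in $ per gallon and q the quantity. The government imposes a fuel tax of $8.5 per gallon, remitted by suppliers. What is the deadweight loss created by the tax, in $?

Deadweight loss = $63.75.

Before the tax: set 261 − 2.5p = 6p + 176 → p* = $10, q* = 236.
With the tax collected from suppliers, supply shifts: qs = 6(p − 8.5) + 176.
New equilibrium: consumers pay $16, suppliers receive $7.5, q = 221. (Wedge: pb − ps = 8.5.)
Quantity falls by |ΔQ| = |236 − 221| = 15.
DWL = ½ · t · |ΔQ| = ½ · 8.5 · 15 = $63.75.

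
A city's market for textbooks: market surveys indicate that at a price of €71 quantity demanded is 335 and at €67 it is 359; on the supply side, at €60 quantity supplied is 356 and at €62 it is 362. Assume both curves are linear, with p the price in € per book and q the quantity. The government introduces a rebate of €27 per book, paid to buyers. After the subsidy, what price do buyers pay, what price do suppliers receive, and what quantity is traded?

Demand slope: (359 − 335)/(67 − 71) = -6, so qd = 761 − 6p.
Supply slope: (362 − 356)/(62 − 60) = 3, so qs = 3p + 176.
Before the subsidy: set 761 − 6p = 3p + 176 → p* = €65, q* = 371.
With a per-unit subsidy paid to buyers, each effectively pays p − 27, so demand becomes qd = 761 − 6(p − 27).
New equilibrium: buyers pay €56, suppliers receive €83, q = 425. (Wedge: pb − ps = −27.)

Buyers pay €56; suppliers receive €83; quantity = 425.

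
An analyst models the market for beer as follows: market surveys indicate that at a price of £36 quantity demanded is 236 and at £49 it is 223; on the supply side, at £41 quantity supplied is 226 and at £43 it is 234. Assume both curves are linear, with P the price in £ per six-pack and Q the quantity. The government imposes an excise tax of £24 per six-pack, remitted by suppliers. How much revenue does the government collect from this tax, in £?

Tax revenue = £5059.2.

Demand slope: (223 − 236)/(49 − 36) = -1, so Qd = 272 − P.
Supply slope: (234 − 226)/(43 − 41) = 4, so Qs = 4P + 62.
Before the tax: set 272 − P = 4P + 62 → P* = £42, Q* = 230.
With the tax collected from suppliers, supply shifts: Qs = 4(P − 24) + 62.
Solving gives Q = 210.8 with buyers paying £61.2 and suppliers receiving £37.2 (the £24 wedge).
Revenue = t · Q = 24 · 210.8 = £5059.2.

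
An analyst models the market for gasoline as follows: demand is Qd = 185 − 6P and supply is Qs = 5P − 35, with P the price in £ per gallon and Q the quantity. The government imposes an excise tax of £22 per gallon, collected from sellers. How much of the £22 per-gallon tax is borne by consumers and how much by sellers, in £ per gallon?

Consumers bear £10 per gallon; sellers bear £12 per gallon.

Without the tax, 185 − 6P = 5P − 35 gives 11P = 220, so P* = £20 and Q* = 65.
With the tax collected from sellers, supply shifts: Qs = 5(P − 22) − 35.
Solving gives Q = 5 with consumers paying £30 and sellers receiving £8 (the £22 wedge).
Burden on consumers: £10; on sellers: £12. (They sum to £22.)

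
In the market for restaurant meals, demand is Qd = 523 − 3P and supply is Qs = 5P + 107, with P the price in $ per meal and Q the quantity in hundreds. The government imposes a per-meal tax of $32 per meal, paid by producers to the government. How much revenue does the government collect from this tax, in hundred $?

Tax revenue = $9824 hundred.

Before the tax: set 523 − 3P = 5P + 107 → P* = $52, Q* = 367.
With the tax collected from producers, supply shifts: Qs = 5(P − 32) + 107.
Solving gives Q = 307 with consumers paying $72 and producers receiving $40 (the $32 wedge).
Revenue = t · Q = 32 · 307 = $9824.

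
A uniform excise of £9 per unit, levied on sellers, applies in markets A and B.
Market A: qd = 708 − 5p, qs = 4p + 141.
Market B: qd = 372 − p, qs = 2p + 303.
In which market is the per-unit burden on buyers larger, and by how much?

Market A: pre-tax p* = £63, q* = 393; post-tax q = 373; per-unit burden on buyers = £4.
Market B: pre-tax p* = £23, q* = 349; post-tax q = 343; per-unit burden on buyers = £6.
Difference: £4 vs £6 → market B is larger by £2.

Market B, by £2.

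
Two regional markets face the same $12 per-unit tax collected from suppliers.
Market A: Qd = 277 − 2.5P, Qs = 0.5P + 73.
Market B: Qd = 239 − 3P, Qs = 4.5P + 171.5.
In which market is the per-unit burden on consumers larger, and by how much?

Market A: pre-tax P* = $68, Q* = 107; post-tax Q = 102; per-unit burden on consumers = $2.
Market B: pre-tax P* = $9, Q* = 212; post-tax Q = 190.4; per-unit burden on consumers = $7.2.
Difference: $2 vs $7.2 → market B is larger by $5.2.

Market B, by $5.2.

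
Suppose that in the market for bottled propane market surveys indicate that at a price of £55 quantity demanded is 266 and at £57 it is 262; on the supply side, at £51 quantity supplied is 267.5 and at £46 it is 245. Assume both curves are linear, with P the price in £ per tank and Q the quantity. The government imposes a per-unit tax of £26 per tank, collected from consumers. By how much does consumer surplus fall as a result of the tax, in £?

Consumer surplus falls by £4572.

Demand slope: (262 − 266)/(57 − 55) = -2, so Qd = 376 − 2P.
Supply slope: (245 − 267.5)/(46 − 51) = 4.5, so Qs = 4.5P + 38.
Before the tax: set 376 − 2P = 4.5P + 38 → P* = £52, Q* = 272.
With the tax collected from consumers, demand (in seller-price terms) shifts: Qd = 376 − 2(P + 26).
New equilibrium: consumers pay £70, sellers receive £44, Q = 236. (Wedge: Pb − Ps = 26.)
ΔCS is the trapezoid between Q = 236 and Q = 272 of height £18: ½ · (272 + 236) · 18 = £4572.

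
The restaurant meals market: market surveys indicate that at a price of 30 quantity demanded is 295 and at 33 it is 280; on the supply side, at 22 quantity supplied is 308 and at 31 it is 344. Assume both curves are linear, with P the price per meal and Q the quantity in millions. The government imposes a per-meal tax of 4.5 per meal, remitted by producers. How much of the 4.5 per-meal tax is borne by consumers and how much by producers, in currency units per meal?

Demand slope: (280 − 295)/(33 − 30) = -5, so Qd = 445 − 5P.
Supply slope: (344 − 308)/(31 − 22) = 4, so Qs = 4P + 220.
Without the tax, 445 − 5P = 4P + 220 gives 9P = 225, so P* = 25 and Q* = 320.
With the tax collected from producers, supply shifts: Qs = 4(P − 4.5) + 220.
New equilibrium: consumers pay 27, producers receive 22.5, Q = 310. (Wedge: Pb − Ps = 4.5.)
Burden on consumers: 2; on producers: 2.5. (They sum to 4.5.)

Consumers bear 2 per meal; producers bear 2.5 per meal.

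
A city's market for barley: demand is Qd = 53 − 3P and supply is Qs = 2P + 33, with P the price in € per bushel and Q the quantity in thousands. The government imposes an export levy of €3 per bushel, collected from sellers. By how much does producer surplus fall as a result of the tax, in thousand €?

Producer surplus falls by €70.56 thousand.

Before the tax: set 53 − 3P = 2P + 33 → P* = €4, Q* = 41.
With the tax collected from sellers, supply shifts: Qs = 2(P − 3) + 33.
Solving gives Q = 37.4 with consumers paying €5.2 and sellers receiving €2.2 (the €3 wedge).
ΔPS is the trapezoid between Q = 37.4 and Q = 41 of height €1.8: ½ · (41 + 37.4) · 1.8 = €70.56.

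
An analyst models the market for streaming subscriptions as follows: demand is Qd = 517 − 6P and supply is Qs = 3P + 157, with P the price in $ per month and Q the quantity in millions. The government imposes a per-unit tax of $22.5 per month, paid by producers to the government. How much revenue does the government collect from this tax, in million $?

Tax revenue = $5220 million.

Without the tax, 517 − 6P = 3P + 157 gives 9P = 360, so P* = $40 and Q* = 277.
With the tax collected from producers, supply shifts: Qs = 3(P − 22.5) + 157.
Solving gives Q = 232 with buyers paying $47.5 and producers receiving $25 (the $22.5 wedge).
Revenue = t · Q = 22.5 · 232 = $5220.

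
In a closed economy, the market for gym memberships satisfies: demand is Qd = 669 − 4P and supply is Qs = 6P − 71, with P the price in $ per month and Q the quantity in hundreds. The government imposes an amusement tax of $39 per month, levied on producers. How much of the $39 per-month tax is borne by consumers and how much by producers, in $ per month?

Consumers bear $23.4 per month; producers bear $15.6 per month.

Before the tax: set 669 − 4P = 6P − 71 → P* = $74, Q* = 373.
With the tax collected from producers, supply shifts: Qs = 6(P − 39) − 71.
New equilibrium: consumers pay $97.4, producers receive $58.4, Q = 279.4. (Wedge: Pb − Ps = 39.)
Burden on consumers: $23.4; on producers: $15.6. (They sum to $39.)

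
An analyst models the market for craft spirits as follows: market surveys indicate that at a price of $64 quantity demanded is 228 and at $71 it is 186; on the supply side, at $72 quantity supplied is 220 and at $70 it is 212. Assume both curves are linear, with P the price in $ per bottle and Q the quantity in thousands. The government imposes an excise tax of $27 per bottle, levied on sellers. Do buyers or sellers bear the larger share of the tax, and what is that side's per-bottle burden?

Sellers bear the larger share: $16.2 per bottle.

Demand slope: (186 − 228)/(71 − 64) = -6, so Qd = 612 − 6P.
Supply slope: (212 − 220)/(70 − 72) = 4, so Qs = 4P − 68.
Without the tax, 612 − 6P = 4P − 68 gives 10P = 680, so P* = $68 and Q* = 204.
With the tax collected from sellers, supply shifts: Qs = 4(P − 27) − 68.
New equilibrium: buyers pay $78.8, sellers receive $51.8, Q = 139.2. (Wedge: Pb − Ps = 27.)
Per-bottle burden: buyers $10.8, sellers $16.2.
Sellers take the larger share because supply is less price-elastic here (demand slope 6 vs supply slope 4).
The less price-elastic side of the market bears the larger share of a per-unit tax.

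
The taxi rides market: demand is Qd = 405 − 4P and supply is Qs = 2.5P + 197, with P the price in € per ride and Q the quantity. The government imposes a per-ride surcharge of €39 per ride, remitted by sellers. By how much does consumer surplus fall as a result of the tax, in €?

Consumer surplus falls by €3705.

Before the tax: set 405 − 4P = 2.5P + 197 → P* = €32, Q* = 277.
With the tax collected from sellers, supply shifts: Qs = 2.5(P − 39) + 197.
Solving gives Q = 217 with buyers paying €47 and sellers receiving €8 (the €39 wedge).
ΔCS is the trapezoid between Q = 217 and Q = 277 of height €15: ½ · (277 + 217) · 15 = €3705.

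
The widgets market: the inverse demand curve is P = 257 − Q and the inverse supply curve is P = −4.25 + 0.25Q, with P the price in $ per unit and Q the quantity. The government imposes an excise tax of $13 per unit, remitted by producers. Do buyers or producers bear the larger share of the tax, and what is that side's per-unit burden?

Inverting to Q(P) form: Qd = 257 − P; Qs = 4P + 17.
Without the tax, 257 − P = 4P + 17 gives 5P = 240, so P* = $48 and Q* = 209.
With the tax collected from producers, supply shifts: Qs = 4(P − 13) + 17.
New equilibrium: buyers pay $58.4, producers receive $45.4, Q = 198.6. (Wedge: Pb − Ps = 13.)
Per-unit burden: buyers $10.4, producers $2.6.
Buyers take the larger share because demand is less price-elastic here (demand slope 1 vs supply slope 4).
The less price-elastic side of the market bears the larger share of a per-unit tax.

Buyers bear the larger share: $10.4 per unit.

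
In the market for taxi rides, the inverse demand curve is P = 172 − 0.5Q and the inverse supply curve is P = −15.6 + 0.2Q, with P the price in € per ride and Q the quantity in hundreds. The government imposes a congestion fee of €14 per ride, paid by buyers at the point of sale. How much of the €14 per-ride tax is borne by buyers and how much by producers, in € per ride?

Buyers bear €10 per ride; producers bear €4 per ride.

Inverting to Q(P) form: Qd = 344 − 2P; Qs = 5P + 78.
Without the tax, 344 − 2P = 5P + 78 gives 7P = 266, so P* = €38 and Q* = 268.
With the tax collected from buyers, demand (in seller-price terms) shifts: Qd = 344 − 2(P + 14).
Solving gives Q = 248 with buyers paying €48 and producers receiving €34 (the €14 wedge).
Burden on buyers: €10; on producers: €4. (They sum to €14.)
The less price-elastic side of the market bears the larger share of a per-unit tax.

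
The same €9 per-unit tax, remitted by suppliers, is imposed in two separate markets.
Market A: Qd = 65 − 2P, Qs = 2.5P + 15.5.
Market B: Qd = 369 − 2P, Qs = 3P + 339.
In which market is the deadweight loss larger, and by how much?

Market A: pre-tax P* = €11, Q* = 43; post-tax Q = 33; deadweight loss = €45.
Market B: pre-tax P* = €6, Q* = 357; post-tax Q = 346.2; deadweight loss = €48.6.
Difference: €45 vs €48.6 → market B is larger by €3.6.

Market B, by €3.6.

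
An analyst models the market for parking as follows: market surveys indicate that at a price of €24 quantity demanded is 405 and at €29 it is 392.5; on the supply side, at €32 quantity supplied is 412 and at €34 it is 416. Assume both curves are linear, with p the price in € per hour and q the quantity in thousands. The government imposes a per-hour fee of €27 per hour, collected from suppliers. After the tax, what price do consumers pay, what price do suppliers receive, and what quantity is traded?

Demand slope: (392.5 − 405)/(29 − 24) = -2.5, so qd = 465 − 2.5p.
Supply slope: (416 − 412)/(34 − 32) = 2, so qs = 2p + 348.
Before the tax: set 465 − 2.5p = 2p + 348 → p* = €26, q* = 400.
With the tax collected from suppliers, supply shifts: qs = 2(p − 27) + 348.
New equilibrium: consumers pay €38, suppliers receive €11, q = 370. (Wedge: pb − ps = 27.)
The less price-elastic side of the market bears the larger share of a per-unit tax.

Consumers pay €38; suppliers receive €11; quantity = 370.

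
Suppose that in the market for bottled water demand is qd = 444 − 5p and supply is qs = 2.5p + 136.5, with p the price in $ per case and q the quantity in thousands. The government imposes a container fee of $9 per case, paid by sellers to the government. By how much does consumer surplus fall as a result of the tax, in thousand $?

Without the tax, 444 − 5p = 2.5p + 136.5 gives 7.5p = 307.5, so p* = $41 and q* = 239.
With the tax collected from sellers, supply shifts: qs = 2.5(p − 9) + 136.5.
Solving gives q = 224 with buyers paying $44 and sellers receiving $35 (the $9 wedge).
ΔCS is the trapezoid between Q = 224 and Q = 239 of height $3: ½ · (239 + 224) · 3 = $694.5.

Consumer surplus falls by $694.5 thousand.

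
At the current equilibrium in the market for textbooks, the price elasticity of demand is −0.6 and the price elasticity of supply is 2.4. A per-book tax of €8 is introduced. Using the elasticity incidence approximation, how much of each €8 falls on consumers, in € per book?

Consumers bear ≈ €6.4 per book.

Incidence ratio: consumers' share ≈ εs / (εs + |εd|) = 2.4 / (2.4 + 0.6) = 0.8.
So consumers bear ≈ 0.8 × €8 = €6.4; sellers bear €1.6.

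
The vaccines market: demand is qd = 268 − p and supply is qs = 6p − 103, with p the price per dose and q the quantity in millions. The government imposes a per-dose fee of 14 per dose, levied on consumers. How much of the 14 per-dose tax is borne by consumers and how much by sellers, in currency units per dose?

Consumers bear 12 per dose; sellers bear 2 per dose.

Before the tax: set 268 − p = 6p − 103 → p* = 53, q* = 215.
With the tax collected from consumers, demand (in seller-price terms) shifts: qd = 268 − (p + 14).
New equilibrium: consumers pay 65, sellers receive 51, q = 203. (Wedge: pb − ps = 14.)
Burden on consumers: 12; on sellers: 2. (They sum to 14.)
The less price-elastic side of the market bears the larger share of a per-unit tax.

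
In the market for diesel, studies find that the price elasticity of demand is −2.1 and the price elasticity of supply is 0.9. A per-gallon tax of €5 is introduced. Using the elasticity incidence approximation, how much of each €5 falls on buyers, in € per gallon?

Incidence ratio: buyers' share ≈ εs / (εs + |εd|) = 0.9 / (0.9 + 2.1) = 0.3.
So buyers bear ≈ 0.3 × €5 = €1.5; suppliers bear €3.5.

Buyers bear ≈ €1.5 per gallon.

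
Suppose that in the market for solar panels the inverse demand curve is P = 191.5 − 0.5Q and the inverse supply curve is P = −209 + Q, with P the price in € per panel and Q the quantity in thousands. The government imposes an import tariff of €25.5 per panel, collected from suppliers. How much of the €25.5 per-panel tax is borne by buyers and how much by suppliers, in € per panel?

Rewrite in direct form: Qd = 383 − 2P and Qs = P + 209.
Before the tax: set 383 − 2P = P + 209 → P* = €58, Q* = 267.
With the tax collected from suppliers, supply shifts: Qs = (P − 25.5) + 209.
New equilibrium: buyers pay €66.5, suppliers receive €41, Q = 250. (Wedge: Pb − Ps = 25.5.)
Burden on buyers: €8.5; on suppliers: €17. (They sum to €25.5.)

Buyers bear €8.5 per panel; suppliers bear €17 per panel.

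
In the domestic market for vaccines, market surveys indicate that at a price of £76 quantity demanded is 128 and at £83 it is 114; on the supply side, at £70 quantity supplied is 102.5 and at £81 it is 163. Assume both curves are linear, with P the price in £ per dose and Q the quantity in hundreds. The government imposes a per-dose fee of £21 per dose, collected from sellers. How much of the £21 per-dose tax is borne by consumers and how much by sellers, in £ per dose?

Demand slope: (114 − 128)/(83 − 76) = -2, so Qd = 280 − 2P.
Supply slope: (163 − 102.5)/(81 − 70) = 5.5, so Qs = 5.5P − 282.5.
Without the tax, 280 − 2P = 5.5P − 282.5 gives 7.5P = 562.5, so P* = £75 and Q* = 130.
With the tax collected from sellers, supply shifts: Qs = 5.5(P − 21) − 282.5.
New equilibrium: consumers pay £90.4, sellers receive £69.4, Q = 99.2. (Wedge: Pb − Ps = 21.)
Burden on consumers: £15.4; on sellers: £5.6. (They sum to £21.)

Consumers bear £15.4 per dose; sellers bear £5.6 per dose.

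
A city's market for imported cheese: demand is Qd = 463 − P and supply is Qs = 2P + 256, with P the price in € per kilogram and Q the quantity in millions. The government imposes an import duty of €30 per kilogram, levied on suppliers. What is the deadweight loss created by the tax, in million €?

Deadweight loss = €300 million.

Without the tax, 463 − P = 2P + 256 gives 3P = 207, so P* = €69 and Q* = 394.
With the tax collected from suppliers, supply shifts: Qs = 2(P − 30) + 256.
Solving gives Q = 374 with consumers paying €89 and suppliers receiving €59 (the €30 wedge).
Quantity falls by |ΔQ| = |394 − 374| = 20.
DWL = ½ · t · |ΔQ| = ½ · 30 · 20 = €300.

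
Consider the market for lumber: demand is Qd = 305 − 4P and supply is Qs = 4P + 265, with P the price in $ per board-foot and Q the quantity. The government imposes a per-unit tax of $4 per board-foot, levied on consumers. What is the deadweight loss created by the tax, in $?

Without the tax, 305 − 4P = 4P + 265 gives 8P = 40, so P* = $5 and Q* = 285.
With the tax collected from consumers, demand (in seller-price terms) shifts: Qd = 305 − 4(P + 4).
Solving gives Q = 277 with consumers paying $7 and producers receiving $3 (the $4 wedge).
Quantity falls by |ΔQ| = |285 − 277| = 8.
DWL = ½ · t · |ΔQ| = ½ · 4 · 8 = $16.

Deadweight loss = $16.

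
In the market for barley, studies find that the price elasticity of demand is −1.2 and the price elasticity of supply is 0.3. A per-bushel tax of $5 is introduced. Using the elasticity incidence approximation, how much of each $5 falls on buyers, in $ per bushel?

Buyers bear ≈ $1 per bushel.

Incidence ratio: buyers' share ≈ εs / (εs + |εd|) = 0.3 / (0.3 + 1.2) = 0.2.
So buyers bear ≈ 0.2 × $5 = $1; suppliers bear $4.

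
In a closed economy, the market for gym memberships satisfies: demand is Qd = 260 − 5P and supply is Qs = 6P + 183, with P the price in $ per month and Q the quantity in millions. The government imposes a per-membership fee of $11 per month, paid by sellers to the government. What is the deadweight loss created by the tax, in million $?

Before the tax: set 260 − 5P = 6P + 183 → P* = $7, Q* = 225.
With the tax collected from sellers, supply shifts: Qs = 6(P − 11) + 183.
New equilibrium: consumers pay $13, sellers receive $2, Q = 195. (Wedge: Pb − Ps = 11.)
Quantity falls by |ΔQ| = |225 − 195| = 30.
DWL = ½ · t · |ΔQ| = ½ · 11 · 30 = $165.

Deadweight loss = $165 million.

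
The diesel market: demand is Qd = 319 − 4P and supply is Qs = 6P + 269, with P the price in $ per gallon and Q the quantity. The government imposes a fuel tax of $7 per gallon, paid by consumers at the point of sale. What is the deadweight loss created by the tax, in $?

Deadweight loss = $58.8.

Without the tax, 319 − 4P = 6P + 269 gives 10P = 50, so P* = $5 and Q* = 299.
With the tax collected from consumers, demand (in seller-price terms) shifts: Qd = 319 − 4(P + 7).
Solving gives Q = 282.2 with consumers paying $9.2 and sellers receiving $2.2 (the $7 wedge).
Quantity falls by |ΔQ| = |299 − 282.2| = 16.8.
DWL = ½ · t · |ΔQ| = ½ · 7 · 16.8 = $58.8.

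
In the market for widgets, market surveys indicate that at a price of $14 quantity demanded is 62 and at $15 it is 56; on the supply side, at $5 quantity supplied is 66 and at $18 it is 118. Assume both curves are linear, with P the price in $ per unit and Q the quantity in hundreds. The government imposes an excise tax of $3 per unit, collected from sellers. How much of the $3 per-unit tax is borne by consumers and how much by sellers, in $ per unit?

Consumers bear $1.2 per unit; sellers bear $1.8 per unit.

Demand slope: (56 − 62)/(15 − 14) = -6, so Qd = 146 − 6P.
Supply slope: (118 − 66)/(18 − 5) = 4, so Qs = 4P + 46.
Before the tax: set 146 − 6P = 4P + 46 → P* = $10, Q* = 86.
With the tax collected from sellers, supply shifts: Qs = 4(P − 3) + 46.
New equilibrium: consumers pay $11.2, sellers receive $8.2, Q = 78.8. (Wedge: Pb − Ps = 3.)
Burden on consumers: $1.2; on sellers: $1.8. (They sum to $3.)
The less price-elastic side of the market bears the larger share of a per-unit tax.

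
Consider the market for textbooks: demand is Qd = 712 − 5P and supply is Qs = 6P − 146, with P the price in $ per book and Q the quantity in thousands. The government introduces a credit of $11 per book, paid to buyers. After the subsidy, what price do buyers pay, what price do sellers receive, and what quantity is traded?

Without the subsidy, 712 − 5P = 6P − 146 gives 11P = 858, so P* = $78 and Q* = 322.
With a per-unit subsidy paid to buyers, each effectively pays P − 11, so demand becomes Qd = 712 − 5(P − 11).
Solving gives Q = 352 with buyers paying $72 and sellers receiving $83 (the $11 wedge).

Buyers pay $72; sellers receive $83; quantity = 352.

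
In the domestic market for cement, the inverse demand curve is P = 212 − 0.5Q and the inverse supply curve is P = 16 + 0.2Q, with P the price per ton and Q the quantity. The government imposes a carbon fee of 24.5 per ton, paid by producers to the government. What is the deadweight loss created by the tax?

Inverting to Q(P) form: Qd = 424 − 2P; Qs = 5P − 80.
Without the tax, 424 − 2P = 5P − 80 gives 7P = 504, so P* = 72 and Q* = 280.
With the tax collected from producers, supply shifts: Qs = 5(P − 24.5) − 80.
Solving gives Q = 245 with consumers paying 89.5 and producers receiving 65 (the 24.5 wedge).
Quantity falls by |ΔQ| = |280 − 245| = 35.
DWL = ½ · t · |ΔQ| = ½ · 24.5 · 35 = 428.75.

Deadweight loss = 428.75.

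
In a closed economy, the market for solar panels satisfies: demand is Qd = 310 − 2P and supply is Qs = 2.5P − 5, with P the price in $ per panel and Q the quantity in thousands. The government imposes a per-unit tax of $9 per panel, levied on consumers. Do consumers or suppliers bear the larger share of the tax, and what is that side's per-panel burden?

Before the tax: set 310 − 2P = 2.5P − 5 → P* = $70, Q* = 170.
With the tax collected from consumers, demand (in seller-price terms) shifts: Qd = 310 − 2(P + 9).
Solving gives Q = 160 with consumers paying $75 and suppliers receiving $66 (the $9 wedge).
Per-panel burden: consumers $5, suppliers $4.
Consumers take the larger share because demand is less price-elastic here (demand slope 2 vs supply slope 2.5).

Consumers bear the larger share: $5 per panel.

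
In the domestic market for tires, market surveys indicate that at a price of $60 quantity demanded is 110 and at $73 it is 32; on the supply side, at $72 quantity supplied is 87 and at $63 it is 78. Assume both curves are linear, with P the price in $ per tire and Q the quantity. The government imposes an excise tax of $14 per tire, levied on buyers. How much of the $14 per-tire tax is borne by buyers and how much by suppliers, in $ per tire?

Demand slope: (32 − 110)/(73 − 60) = -6, so Qd = 470 − 6P.
Supply slope: (78 − 87)/(63 − 72) = 1, so Qs = P + 15.
Before the tax: set 470 − 6P = P + 15 → P* = $65, Q* = 80.
With the tax collected from buyers, demand (in seller-price terms) shifts: Qd = 470 − 6(P + 14).
Solving gives Q = 68 with buyers paying $67 and suppliers receiving $53 (the $14 wedge).
Burden on buyers: $2; on suppliers: $12. (They sum to $14.)

Buyers bear $2 per tire; suppliers bear $12 per tire.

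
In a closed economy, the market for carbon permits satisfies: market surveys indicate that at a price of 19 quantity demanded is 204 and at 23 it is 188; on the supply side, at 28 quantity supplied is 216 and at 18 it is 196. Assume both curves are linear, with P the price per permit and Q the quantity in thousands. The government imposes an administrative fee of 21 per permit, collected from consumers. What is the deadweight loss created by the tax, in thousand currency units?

Deadweight loss = 294 thousand.

Demand slope: (188 − 204)/(23 − 19) = -4, so Qd = 280 − 4P.
Supply slope: (196 − 216)/(18 − 28) = 2, so Qs = 2P + 160.
Without the tax, 280 − 4P = 2P + 160 gives 6P = 120, so P* = 20 and Q* = 200.
With the tax collected from consumers, demand (in seller-price terms) shifts: Qd = 280 − 4(P + 21).
Solving gives Q = 172 with consumers paying 27 and producers receiving 6 (the 21 wedge).
Quantity falls by |ΔQ| = |200 − 172| = 28.
DWL = ½ · t · |ΔQ| = ½ · 21 · 28 = 294.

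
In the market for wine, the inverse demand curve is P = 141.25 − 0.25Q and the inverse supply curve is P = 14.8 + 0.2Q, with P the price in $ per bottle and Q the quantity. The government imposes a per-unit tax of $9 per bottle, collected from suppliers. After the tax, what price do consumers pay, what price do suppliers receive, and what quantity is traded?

Inverting to Q(P) form: Qd = 565 − 4P; Qs = 5P − 74.
Without the tax, 565 − 4P = 5P − 74 gives 9P = 639, so P* = $71 and Q* = 281.
With the tax collected from suppliers, supply shifts: Qs = 5(P − 9) − 74.
Solving gives Q = 261 with consumers paying $76 and suppliers receiving $67 (the $9 wedge).
The less price-elastic side of the market bears the larger share of a per-unit tax.

Consumers pay $76; suppliers receive $67; quantity = 261.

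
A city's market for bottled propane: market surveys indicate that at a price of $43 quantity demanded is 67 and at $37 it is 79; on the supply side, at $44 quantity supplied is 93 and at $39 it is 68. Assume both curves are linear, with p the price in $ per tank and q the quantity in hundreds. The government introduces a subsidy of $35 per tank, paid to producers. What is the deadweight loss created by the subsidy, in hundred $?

Deadweight loss = $875 hundred.

Demand slope: (79 − 67)/(37 − 43) = -2, so qd = 153 − 2p.
Supply slope: (68 − 93)/(39 − 44) = 5, so qs = 5p − 127.
Before the subsidy: set 153 − 2p = 5p − 127 → p* = $40, q* = 73.
With a per-unit subsidy paid to producers, each receives p + 35 per unit sold, so supply becomes qs = 5(p + 35) − 127.
Solving gives q = 123 with consumers paying $15 and producers receiving $50 (the $35 wedge).
Quantity rises by |ΔQ| = |73 − 123| = 50.
DWL = ½ · t · |ΔQ| = ½ · 35 · 50 = $875.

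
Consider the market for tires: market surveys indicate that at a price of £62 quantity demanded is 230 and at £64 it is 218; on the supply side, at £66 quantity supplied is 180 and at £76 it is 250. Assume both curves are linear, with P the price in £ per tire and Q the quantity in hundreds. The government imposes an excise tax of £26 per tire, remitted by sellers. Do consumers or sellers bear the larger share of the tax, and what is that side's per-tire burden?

Consumers bear the larger share: £14 per tire.

Demand slope: (218 − 230)/(64 − 62) = -6, so Qd = 602 − 6P.
Supply slope: (250 − 180)/(76 − 66) = 7, so Qs = 7P − 282.
Without the tax, 602 − 6P = 7P − 282 gives 13P = 884, so P* = £68 and Q* = 194.
With the tax collected from sellers, supply shifts: Qs = 7(P − 26) − 282.
Solving gives Q = 110 with consumers paying £82 and sellers receiving £56 (the £26 wedge).
Per-tire burden: consumers £14, sellers £12.
Consumers take the larger share because demand is less price-elastic here (demand slope 6 vs supply slope 7).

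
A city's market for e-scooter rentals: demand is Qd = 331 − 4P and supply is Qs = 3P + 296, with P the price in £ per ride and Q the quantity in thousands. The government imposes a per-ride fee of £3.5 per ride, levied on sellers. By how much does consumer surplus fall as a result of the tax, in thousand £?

Consumer surplus falls by £462 thousand.

Without the tax, 331 − 4P = 3P + 296 gives 7P = 35, so P* = £5 and Q* = 311.
With the tax collected from sellers, supply shifts: Qs = 3(P − 3.5) + 296.
Solving gives Q = 305 with buyers paying £6.5 and sellers receiving £3 (the £3.5 wedge).
ΔCS is the trapezoid between Q = 305 and Q = 311 of height £1.5: ½ · (311 + 305) · 1.5 = £462.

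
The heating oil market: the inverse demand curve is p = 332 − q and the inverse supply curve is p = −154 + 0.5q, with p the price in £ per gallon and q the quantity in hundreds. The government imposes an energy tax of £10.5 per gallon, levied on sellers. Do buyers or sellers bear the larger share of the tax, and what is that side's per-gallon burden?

Rewrite in direct form: qd = 332 − p and qs = 2p + 308.
Without the tax, 332 − p = 2p + 308 gives 3p = 24, so p* = £8 and q* = 324.
With the tax collected from sellers, supply shifts: qs = 2(p − 10.5) + 308.
New equilibrium: buyers pay £15, sellers receive £4.5, q = 317. (Wedge: pb − ps = 10.5.)
Per-gallon burden: buyers £7, sellers £3.5.
Buyers take the larger share because demand is less price-elastic here (demand slope 1 vs supply slope 2).
The less price-elastic side of the market bears the larger share of a per-unit tax.

Buyers bear the larger share: £7 per gallon.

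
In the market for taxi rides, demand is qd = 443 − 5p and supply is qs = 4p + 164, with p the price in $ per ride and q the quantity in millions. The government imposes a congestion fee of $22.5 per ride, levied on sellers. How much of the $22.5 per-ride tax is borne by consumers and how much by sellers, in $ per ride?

Before the tax: set 443 − 5p = 4p + 164 → p* = $31, q* = 288.
With the tax collected from sellers, supply shifts: qs = 4(p − 22.5) + 164.
New equilibrium: consumers pay $41, sellers receive $18.5, q = 238. (Wedge: pb − ps = 22.5.)
Burden on consumers: $10; on sellers: $12.5. (They sum to $22.5.)
The less price-elastic side of the market bears the larger share of a per-unit tax.

Consumers bear $10 per ride; sellers bear $12.5 per ride.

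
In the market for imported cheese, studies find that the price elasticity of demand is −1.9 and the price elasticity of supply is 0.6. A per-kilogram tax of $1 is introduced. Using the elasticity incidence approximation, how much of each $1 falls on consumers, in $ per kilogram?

Incidence ratio: consumers' share ≈ εs / (εs + |εd|) = 0.6 / (0.6 + 1.9) = 0.24.
So consumers bear ≈ 0.24 × $1 = $0.24; suppliers bear $0.76.

Consumers bear ≈ $0.24 per kilogram.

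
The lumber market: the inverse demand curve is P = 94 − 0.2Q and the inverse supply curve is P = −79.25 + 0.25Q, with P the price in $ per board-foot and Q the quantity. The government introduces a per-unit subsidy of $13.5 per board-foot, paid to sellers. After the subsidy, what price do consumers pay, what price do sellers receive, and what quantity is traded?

Consumers pay $11; sellers receive $24.5; quantity = 415.

Inverting to Q(P) form: Qd = 470 − 5P; Qs = 4P + 317.
Before the subsidy: set 470 − 5P = 4P + 317 → P* = $17, Q* = 385.
With a per-unit subsidy paid to sellers, each receives P + 13.5 per unit sold, so supply becomes Qs = 4(P + 13.5) + 317.
Solving gives Q = 415 with consumers paying $11 and sellers receiving $24.5 (the $13.5 wedge).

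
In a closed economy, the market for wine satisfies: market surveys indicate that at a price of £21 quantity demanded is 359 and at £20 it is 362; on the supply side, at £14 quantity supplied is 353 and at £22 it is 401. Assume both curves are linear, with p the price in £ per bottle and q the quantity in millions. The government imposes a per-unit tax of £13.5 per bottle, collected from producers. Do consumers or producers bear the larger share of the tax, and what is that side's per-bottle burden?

Consumers bear the larger share: £9 per bottle.

Demand slope: (362 − 359)/(20 − 21) = -3, so qd = 422 − 3p.
Supply slope: (401 − 353)/(22 − 14) = 6, so qs = 6p + 269.
Without the tax, 422 − 3p = 6p + 269 gives 9p = 153, so p* = £17 and q* = 371.
With the tax collected from producers, supply shifts: qs = 6(p − 13.5) + 269.
Solving gives q = 344 with consumers paying £26 and producers receiving £12.5 (the £13.5 wedge).
Per-bottle burden: consumers £9, producers £4.5.
Consumers take the larger share because demand is less price-elastic here (demand slope 3 vs supply slope 6).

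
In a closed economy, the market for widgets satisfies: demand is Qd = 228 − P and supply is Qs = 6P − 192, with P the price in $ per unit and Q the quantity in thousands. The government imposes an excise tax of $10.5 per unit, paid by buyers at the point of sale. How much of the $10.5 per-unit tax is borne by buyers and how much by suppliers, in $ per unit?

Buyers bear $9 per unit; suppliers bear $1.5 per unit.

Without the tax, 228 − P = 6P − 192 gives 7P = 420, so P* = $60 and Q* = 168.
With the tax collected from buyers, demand (in seller-price terms) shifts: Qd = 228 − (P + 10.5).
Solving gives Q = 159 with buyers paying $69 and suppliers receiving $58.5 (the $10.5 wedge).
Burden on buyers: $9; on suppliers: $1.5. (They sum to $10.5.)
The less price-elastic side of the market bears the larger share of a per-unit tax.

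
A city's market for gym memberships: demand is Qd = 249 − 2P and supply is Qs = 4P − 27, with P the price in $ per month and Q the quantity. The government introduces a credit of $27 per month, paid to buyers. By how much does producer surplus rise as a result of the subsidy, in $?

Before the subsidy: set 249 − 2P = 4P − 27 → P* = $46, Q* = 157.
With a per-unit subsidy paid to buyers, each effectively pays P − 27, so demand becomes Qd = 249 − 2(P − 27).
New equilibrium: buyers pay $28, producers receive $55, Q = 193. (Wedge: Pb − Ps = −27.)
ΔPS is the trapezoid between Q = 193 and Q = 157 of height $9: ½ · (157 + 193) · 9 = $1575.

Producer surplus rises by $1575.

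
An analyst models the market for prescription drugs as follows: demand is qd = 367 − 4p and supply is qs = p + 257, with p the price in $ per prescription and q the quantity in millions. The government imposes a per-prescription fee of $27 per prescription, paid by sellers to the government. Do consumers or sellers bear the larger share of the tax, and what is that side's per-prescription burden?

Sellers bear the larger share: $21.6 per prescription.

Without the tax, 367 − 4p = p + 257 gives 5p = 110, so p* = $22 and q* = 279.
With the tax collected from sellers, supply shifts: qs = (p − 27) + 257.
New equilibrium: consumers pay $27.4, sellers receive $0.4, q = 257.4. (Wedge: pb − ps = 27.)
Per-prescription burden: consumers $5.4, sellers $21.6.
Sellers take the larger share because supply is less price-elastic here (demand slope 4 vs supply slope 1).
The less price-elastic side of the market bears the larger share of a per-unit tax.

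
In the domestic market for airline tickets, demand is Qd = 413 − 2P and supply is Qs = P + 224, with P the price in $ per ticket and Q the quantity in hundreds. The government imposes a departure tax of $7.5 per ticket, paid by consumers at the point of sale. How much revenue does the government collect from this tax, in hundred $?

Tax revenue = $2115 hundred.

Before the tax: set 413 − 2P = P + 224 → P* = $63, Q* = 287.
With the tax collected from consumers, demand (in seller-price terms) shifts: Qd = 413 − 2(P + 7.5).
Solving gives Q = 282 with consumers paying $65.5 and sellers receiving $58 (the $7.5 wedge).
Revenue = t · Q = 7.5 · 282 = $2115.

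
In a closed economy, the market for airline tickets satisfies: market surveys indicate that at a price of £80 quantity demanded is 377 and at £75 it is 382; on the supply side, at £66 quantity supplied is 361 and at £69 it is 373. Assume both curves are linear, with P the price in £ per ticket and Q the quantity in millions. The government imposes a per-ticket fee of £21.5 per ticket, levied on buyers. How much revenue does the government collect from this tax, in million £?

Demand slope: (382 − 377)/(75 − 80) = -1, so Qd = 457 − P.
Supply slope: (373 − 361)/(69 − 66) = 4, so Qs = 4P + 97.
Before the tax: set 457 − P = 4P + 97 → P* = £72, Q* = 385.
With the tax collected from buyers, demand (in seller-price terms) shifts: Qd = 457 − (P + 21.5).
Solving gives Q = 367.8 with buyers paying £89.2 and sellers receiving £67.7 (the £21.5 wedge).
Revenue = t · Q = 21.5 · 367.8 = £7907.7.

Tax revenue = £7907.7 million.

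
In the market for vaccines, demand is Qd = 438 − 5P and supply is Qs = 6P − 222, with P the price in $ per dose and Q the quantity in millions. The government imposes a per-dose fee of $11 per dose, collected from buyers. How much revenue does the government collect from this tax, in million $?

Before the tax: set 438 − 5P = 6P − 222 → P* = $60, Q* = 138.
With the tax collected from buyers, demand (in seller-price terms) shifts: Qd = 438 − 5(P + 11).
Solving gives Q = 108 with buyers paying $66 and sellers receiving $55 (the $11 wedge).
Revenue = t · Q = 11 · 108 = $1188.

Tax revenue = $1188 million.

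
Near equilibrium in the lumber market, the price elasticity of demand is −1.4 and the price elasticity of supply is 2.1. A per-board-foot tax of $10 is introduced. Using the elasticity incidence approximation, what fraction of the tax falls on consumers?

Consumers' share ≈ 0.6.

Incidence ratio: consumers' share ≈ εs / (εs + |εd|) = 2.1 / (2.1 + 1.4) = 0.6.
Supply is the more elastic side, so consumers bear the larger share.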